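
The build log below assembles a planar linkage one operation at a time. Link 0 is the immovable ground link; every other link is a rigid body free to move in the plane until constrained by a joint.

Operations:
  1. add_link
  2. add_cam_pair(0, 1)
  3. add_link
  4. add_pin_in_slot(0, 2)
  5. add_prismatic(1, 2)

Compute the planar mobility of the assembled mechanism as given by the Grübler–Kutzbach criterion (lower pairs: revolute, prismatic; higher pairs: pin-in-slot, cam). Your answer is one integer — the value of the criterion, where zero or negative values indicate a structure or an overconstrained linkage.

M = 2

ground; <1,0,0>
#1 <2,0,0>
C:0↔1 J2 <2,0,1>
#2 <3,0,1>
PS:0↔2 J2 <3,0,2>
P:1↔2 J1 <3,1,2>
3×2 − 2×1 − 1×2 = 2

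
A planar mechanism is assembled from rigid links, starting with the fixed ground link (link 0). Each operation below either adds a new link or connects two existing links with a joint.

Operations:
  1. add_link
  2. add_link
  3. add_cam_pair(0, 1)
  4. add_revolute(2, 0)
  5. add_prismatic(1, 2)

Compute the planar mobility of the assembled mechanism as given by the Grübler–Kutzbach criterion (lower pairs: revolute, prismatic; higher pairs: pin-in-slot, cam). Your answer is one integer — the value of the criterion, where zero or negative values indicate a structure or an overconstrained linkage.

(L,J1,J2)=(1,0,0); link0 fixed
link1: (2,0,0)
link2: (3,0,0)
C 0-1 [J2]: (3,0,1)
R 2-0 [J1]: (3,1,1)
P 1-2 [J1]: (3,2,1)
Grübler: 3·2 − 2·2 − 1 = 1

M = 1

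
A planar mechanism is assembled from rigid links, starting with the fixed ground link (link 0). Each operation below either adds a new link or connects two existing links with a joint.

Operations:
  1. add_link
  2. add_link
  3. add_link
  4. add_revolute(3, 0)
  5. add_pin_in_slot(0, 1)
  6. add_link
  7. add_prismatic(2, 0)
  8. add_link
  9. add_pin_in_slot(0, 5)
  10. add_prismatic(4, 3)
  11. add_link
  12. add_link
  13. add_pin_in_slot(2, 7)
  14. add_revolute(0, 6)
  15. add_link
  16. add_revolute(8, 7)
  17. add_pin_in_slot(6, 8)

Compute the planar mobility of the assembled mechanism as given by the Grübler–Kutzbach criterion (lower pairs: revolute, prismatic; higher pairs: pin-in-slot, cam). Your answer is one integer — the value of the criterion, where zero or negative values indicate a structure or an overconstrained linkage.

[1;0;0] (link 0 is ground)
L+ [2;0;0]
L+ [3;0;0]
L+ [4;0;0]
R(3,0)∈J1 [4;1;0]
PS(0,1)∈J2 [4;1;1]
L+ [5;1;1]
P(2,0)∈J1 [5;2;1]
L+ [6;2;1]
PS(0,5)∈J2 [6;2;2]
P(4,3)∈J1 [6;3;2]
L+ [7;3;2]
L+ [8;3;2]
PS(2,7)∈J2 [8;3;3]
R(0,6)∈J1 [8;4;3]
L+ [9;4;3]
R(8,7)∈J1 [9;5;3]
PS(6,8)∈J2 [9;5;4]
mobility = 24 − 10 − 4 = 10

M = 10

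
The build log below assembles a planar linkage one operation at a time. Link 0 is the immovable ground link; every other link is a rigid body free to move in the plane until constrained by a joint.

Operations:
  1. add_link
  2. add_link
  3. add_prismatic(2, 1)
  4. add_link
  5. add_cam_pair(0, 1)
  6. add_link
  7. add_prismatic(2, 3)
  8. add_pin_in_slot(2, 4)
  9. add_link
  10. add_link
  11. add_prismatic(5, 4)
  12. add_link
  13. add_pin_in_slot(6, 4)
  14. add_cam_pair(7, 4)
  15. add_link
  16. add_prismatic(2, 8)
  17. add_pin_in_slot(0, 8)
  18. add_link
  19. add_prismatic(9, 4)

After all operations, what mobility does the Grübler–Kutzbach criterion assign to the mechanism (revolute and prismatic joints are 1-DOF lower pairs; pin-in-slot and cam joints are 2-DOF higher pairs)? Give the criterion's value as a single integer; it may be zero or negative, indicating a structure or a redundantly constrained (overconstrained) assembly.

link 0 = ground. State L|J1|J2 = 1|0|0
+link1  2|0|0
+link2  3|0|0
P(2,1) f=1→J1  3|1|0
+link3  4|1|0
C(0,1) f=2→J2  4|1|1
+link4  5|1|1
P(2,3) f=1→J1  5|2|1
PS(2,4) f=2→J2  5|2|2
+link5  6|2|2
+link6  7|2|2
P(5,4) f=1→J1  7|3|2
+link7  8|3|2
PS(6,4) f=2→J2  8|3|3
C(7,4) f=2→J2  8|3|4
+link8  9|3|4
P(2,8) f=1→J1  9|4|4
PS(0,8) f=2→J2  9|4|5
+link9  10|4|5
P(9,4) f=1→J1  10|5|5
M = 3(10−1)−2·5−5 = 27−10−5 = 12

M = 12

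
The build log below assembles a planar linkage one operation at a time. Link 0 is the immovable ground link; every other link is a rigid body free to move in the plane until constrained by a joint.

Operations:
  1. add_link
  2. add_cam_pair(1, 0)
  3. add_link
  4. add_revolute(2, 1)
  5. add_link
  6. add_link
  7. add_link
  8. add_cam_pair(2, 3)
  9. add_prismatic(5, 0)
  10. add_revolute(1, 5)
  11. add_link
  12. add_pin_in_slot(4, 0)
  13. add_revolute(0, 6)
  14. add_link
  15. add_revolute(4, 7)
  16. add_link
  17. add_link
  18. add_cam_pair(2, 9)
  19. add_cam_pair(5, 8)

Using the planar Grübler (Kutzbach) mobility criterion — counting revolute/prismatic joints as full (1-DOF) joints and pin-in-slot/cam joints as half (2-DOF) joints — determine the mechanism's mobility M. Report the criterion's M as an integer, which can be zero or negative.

M = 12

link 0 = ground. State L|J1|J2 = 1|0|0
+link1  2|0|0
C(1,0) f=2→J2  2|0|1
+link2  3|0|1
R(2,1) f=1→J1  3|1|1
+link3  4|1|1
+link4  5|1|1
+link5  6|1|1
C(2,3) f=2→J2  6|1|2
P(5,0) f=1→J1  6|2|2
R(1,5) f=1→J1  6|3|2
+link6  7|3|2
PS(4,0) f=2→J2  7|3|3
R(0,6) f=1→J1  7|4|3
+link7  8|4|3
R(4,7) f=1→J1  8|5|3
+link8  9|5|3
+link9  10|5|3
C(2,9) f=2→J2  10|5|4
C(5,8) f=2→J2  10|5|5
M = 3(10−1)−2·5−5 = 27−10−5 = 12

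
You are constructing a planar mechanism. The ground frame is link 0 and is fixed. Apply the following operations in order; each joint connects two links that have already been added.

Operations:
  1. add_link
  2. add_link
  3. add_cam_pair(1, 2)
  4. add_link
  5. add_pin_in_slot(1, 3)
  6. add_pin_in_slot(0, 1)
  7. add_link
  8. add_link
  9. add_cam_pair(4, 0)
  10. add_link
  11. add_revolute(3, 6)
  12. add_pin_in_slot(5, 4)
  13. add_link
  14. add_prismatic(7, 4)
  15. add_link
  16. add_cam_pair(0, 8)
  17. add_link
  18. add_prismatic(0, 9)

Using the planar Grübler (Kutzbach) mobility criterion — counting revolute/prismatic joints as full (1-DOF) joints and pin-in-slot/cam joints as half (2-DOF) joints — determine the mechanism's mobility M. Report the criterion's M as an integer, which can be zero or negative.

M = 15

(L,J1,J2)=(1,0,0); link0 fixed
link1: (2,0,0)
link2: (3,0,0)
C 1-2 [J2]: (3,0,1)
link3: (4,0,1)
PS 1-3 [J2]: (4,0,2)
PS 0-1 [J2]: (4,0,3)
link4: (5,0,3)
link5: (6,0,3)
C 4-0 [J2]: (6,0,4)
link6: (7,0,4)
R 3-6 [J1]: (7,1,4)
PS 5-4 [J2]: (7,1,5)
link7: (8,1,5)
P 7-4 [J1]: (8,2,5)
link8: (9,2,5)
C 0-8 [J2]: (9,2,6)
link9: (10,2,6)
P 0-9 [J1]: (10,3,6)
Grübler: 3·9 − 2·3 − 6 = 15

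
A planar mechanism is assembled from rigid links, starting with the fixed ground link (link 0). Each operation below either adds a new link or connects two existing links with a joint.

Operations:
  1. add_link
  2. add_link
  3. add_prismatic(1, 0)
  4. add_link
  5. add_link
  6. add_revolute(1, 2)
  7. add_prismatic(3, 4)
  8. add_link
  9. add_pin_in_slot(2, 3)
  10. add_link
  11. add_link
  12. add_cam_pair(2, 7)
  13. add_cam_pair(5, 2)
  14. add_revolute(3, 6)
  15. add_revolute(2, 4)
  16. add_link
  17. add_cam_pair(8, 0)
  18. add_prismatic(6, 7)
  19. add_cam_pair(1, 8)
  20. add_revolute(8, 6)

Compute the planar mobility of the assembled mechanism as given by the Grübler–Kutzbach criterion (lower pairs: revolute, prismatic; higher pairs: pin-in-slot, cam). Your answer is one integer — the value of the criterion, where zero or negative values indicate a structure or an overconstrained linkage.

L=1 J1=0 J2=0
add link → L=2 J1=0 J2=0
add link → L=3 J1=0 J2=0
P@1,0 dof=1 J1 → L=3 J1=1 J2=0
add link → L=4 J1=1 J2=0
add link → L=5 J1=1 J2=0
R@1,2 dof=1 J1 → L=5 J1=2 J2=0
P@3,4 dof=1 J1 → L=5 J1=3 J2=0
add link → L=6 J1=3 J2=0
PS@2,3 dof=2 J2 → L=6 J1=3 J2=1
add link → L=7 J1=3 J2=1
add link → L=8 J1=3 J2=1
C@2,7 dof=2 J2 → L=8 J1=3 J2=2
C@5,2 dof=2 J2 → L=8 J1=3 J2=3
R@3,6 dof=1 J1 → L=8 J1=4 J2=3
R@2,4 dof=1 J1 → L=8 J1=5 J2=3
add link → L=9 J1=5 J2=3
C@8,0 dof=2 J2 → L=9 J1=5 J2=4
P@6,7 dof=1 J1 → L=9 J1=6 J2=4
C@1,8 dof=2 J2 → L=9 J1=6 J2=5
R@8,6 dof=1 J1 → L=9 J1=7 J2=5
M=3(L−1)−2J1−J2=3·8−2·7−5=5

M = 5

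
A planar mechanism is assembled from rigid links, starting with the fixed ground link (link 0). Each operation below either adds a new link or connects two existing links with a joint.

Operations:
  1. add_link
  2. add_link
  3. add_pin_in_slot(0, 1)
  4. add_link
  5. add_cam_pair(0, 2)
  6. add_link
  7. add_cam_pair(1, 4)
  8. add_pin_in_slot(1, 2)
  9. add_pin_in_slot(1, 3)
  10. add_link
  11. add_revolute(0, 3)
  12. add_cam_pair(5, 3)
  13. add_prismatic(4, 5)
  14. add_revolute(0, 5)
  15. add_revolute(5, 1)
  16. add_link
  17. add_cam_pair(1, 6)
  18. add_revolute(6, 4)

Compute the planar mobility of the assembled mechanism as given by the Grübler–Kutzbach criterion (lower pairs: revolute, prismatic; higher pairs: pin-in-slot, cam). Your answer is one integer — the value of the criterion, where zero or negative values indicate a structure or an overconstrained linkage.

M = 1

L=1 J1=0 J2=0
add link → L=2 J1=0 J2=0
add link → L=3 J1=0 J2=0
PS@0,1 dof=2 J2 → L=3 J1=0 J2=1
add link → L=4 J1=0 J2=1
C@0,2 dof=2 J2 → L=4 J1=0 J2=2
add link → L=5 J1=0 J2=2
C@1,4 dof=2 J2 → L=5 J1=0 J2=3
PS@1,2 dof=2 J2 → L=5 J1=0 J2=4
PS@1,3 dof=2 J2 → L=5 J1=0 J2=5
add link → L=6 J1=0 J2=5
R@0,3 dof=1 J1 → L=6 J1=1 J2=5
C@5,3 dof=2 J2 → L=6 J1=1 J2=6
P@4,5 dof=1 J1 → L=6 J1=2 J2=6
R@0,5 dof=1 J1 → L=6 J1=3 J2=6
R@5,1 dof=1 J1 → L=6 J1=4 J2=6
add link → L=7 J1=4 J2=6
C@1,6 dof=2 J2 → L=7 J1=4 J2=7
R@6,4 dof=1 J1 → L=7 J1=5 J2=7
M=3(L−1)−2J1−J2=3·6−2·5−7=1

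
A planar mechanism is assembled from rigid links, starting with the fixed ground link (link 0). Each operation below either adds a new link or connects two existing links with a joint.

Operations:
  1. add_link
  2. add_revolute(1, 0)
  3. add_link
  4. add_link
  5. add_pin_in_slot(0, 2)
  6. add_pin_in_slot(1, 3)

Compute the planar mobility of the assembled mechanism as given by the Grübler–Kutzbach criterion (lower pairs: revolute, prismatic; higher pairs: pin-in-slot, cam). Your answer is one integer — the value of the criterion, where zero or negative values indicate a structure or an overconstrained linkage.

L=1 J1=0 J2=0
add link → L=2 J1=0 J2=0
R@1,0 dof=1 J1 → L=2 J1=1 J2=0
add link → L=3 J1=1 J2=0
add link → L=4 J1=1 J2=0
PS@0,2 dof=2 J2 → L=4 J1=1 J2=1
PS@1,3 dof=2 J2 → L=4 J1=1 J2=2
M=3(L−1)−2J1−J2=3·3−2·1−2=5

M = 5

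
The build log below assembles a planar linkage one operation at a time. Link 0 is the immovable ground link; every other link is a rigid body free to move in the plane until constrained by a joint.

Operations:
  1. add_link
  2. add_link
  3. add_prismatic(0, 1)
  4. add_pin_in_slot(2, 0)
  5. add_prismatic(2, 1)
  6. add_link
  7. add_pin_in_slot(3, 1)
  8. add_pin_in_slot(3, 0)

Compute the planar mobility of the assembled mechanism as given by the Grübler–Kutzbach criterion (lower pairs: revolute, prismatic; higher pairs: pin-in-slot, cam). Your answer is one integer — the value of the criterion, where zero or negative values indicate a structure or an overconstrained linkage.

ground; <1,0,0>
#1 <2,0,0>
#2 <3,0,0>
P:0↔1 J1 <3,1,0>
PS:2↔0 J2 <3,1,1>
P:2↔1 J1 <3,2,1>
#3 <4,2,1>
PS:3↔1 J2 <4,2,2>
PS:3↔0 J2 <4,2,3>
3×3 − 2×2 − 1×3 = 2

M = 2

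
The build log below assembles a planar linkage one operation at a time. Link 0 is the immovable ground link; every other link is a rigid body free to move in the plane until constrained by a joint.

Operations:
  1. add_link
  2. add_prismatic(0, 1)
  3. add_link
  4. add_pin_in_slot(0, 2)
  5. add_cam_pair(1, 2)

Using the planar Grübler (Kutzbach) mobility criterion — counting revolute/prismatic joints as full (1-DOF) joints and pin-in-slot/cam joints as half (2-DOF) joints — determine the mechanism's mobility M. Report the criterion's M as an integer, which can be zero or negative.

M = 2

[1;0;0] (link 0 is ground)
L+ [2;0;0]
P(0,1)∈J1 [2;1;0]
L+ [3;1;0]
PS(0,2)∈J2 [3;1;1]
C(1,2)∈J2 [3;1;2]
mobility = 6 − 2 − 2 = 2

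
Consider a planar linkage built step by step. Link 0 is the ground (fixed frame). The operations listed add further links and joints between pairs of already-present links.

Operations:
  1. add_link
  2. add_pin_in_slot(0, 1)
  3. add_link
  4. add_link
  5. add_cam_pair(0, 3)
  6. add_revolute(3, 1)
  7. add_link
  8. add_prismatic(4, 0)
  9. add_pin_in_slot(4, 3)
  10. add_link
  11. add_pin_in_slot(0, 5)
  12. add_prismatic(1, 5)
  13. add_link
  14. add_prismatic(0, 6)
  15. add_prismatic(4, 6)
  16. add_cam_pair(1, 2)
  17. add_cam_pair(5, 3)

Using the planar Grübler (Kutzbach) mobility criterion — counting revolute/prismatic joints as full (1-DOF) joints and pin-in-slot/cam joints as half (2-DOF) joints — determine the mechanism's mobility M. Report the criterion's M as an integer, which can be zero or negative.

M = 2

[1;0;0] (link 0 is ground)
L+ [2;0;0]
PS(0,1)∈J2 [2;0;1]
L+ [3;0;1]
L+ [4;0;1]
C(0,3)∈J2 [4;0;2]
R(3,1)∈J1 [4;1;2]
L+ [5;1;2]
P(4,0)∈J1 [5;2;2]
PS(4,3)∈J2 [5;2;3]
L+ [6;2;3]
PS(0,5)∈J2 [6;2;4]
P(1,5)∈J1 [6;3;4]
L+ [7;3;4]
P(0,6)∈J1 [7;4;4]
P(4,6)∈J1 [7;5;4]
C(1,2)∈J2 [7;5;5]
C(5,3)∈J2 [7;5;6]
mobility = 18 − 10 − 6 = 2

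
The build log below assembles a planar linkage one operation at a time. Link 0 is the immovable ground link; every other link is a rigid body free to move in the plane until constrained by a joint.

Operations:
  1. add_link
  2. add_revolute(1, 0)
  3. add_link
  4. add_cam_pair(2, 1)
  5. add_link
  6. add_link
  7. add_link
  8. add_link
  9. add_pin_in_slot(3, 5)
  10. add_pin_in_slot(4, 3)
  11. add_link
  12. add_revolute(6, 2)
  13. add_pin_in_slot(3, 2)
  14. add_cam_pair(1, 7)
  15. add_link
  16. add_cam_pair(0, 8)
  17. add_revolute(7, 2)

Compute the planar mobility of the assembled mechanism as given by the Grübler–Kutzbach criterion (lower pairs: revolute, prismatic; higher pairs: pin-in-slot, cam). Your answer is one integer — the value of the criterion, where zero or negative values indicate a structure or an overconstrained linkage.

(L,J1,J2)=(1,0,0); link0 fixed
link1: (2,0,0)
R 1-0 [J1]: (2,1,0)
link2: (3,1,0)
C 2-1 [J2]: (3,1,1)
link3: (4,1,1)
link4: (5,1,1)
link5: (6,1,1)
link6: (7,1,1)
PS 3-5 [J2]: (7,1,2)
PS 4-3 [J2]: (7,1,3)
link7: (8,1,3)
R 6-2 [J1]: (8,2,3)
PS 3-2 [J2]: (8,2,4)
C 1-7 [J2]: (8,2,5)
link8: (9,2,5)
C 0-8 [J2]: (9,2,6)
R 7-2 [J1]: (9,3,6)
Grübler: 3·8 − 2·3 − 6 = 12

M = 12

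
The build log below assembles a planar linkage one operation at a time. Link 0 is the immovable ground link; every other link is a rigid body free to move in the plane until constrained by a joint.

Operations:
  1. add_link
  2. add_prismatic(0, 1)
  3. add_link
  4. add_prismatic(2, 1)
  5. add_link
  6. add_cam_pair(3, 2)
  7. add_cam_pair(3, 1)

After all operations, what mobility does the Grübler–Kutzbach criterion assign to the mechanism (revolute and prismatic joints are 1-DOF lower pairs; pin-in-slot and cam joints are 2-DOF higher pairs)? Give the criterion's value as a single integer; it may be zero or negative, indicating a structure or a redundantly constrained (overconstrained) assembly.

ground; <1,0,0>
#1 <2,0,0>
P:0↔1 J1 <2,1,0>
#2 <3,1,0>
P:2↔1 J1 <3,2,0>
#3 <4,2,0>
C:3↔2 J2 <4,2,1>
C:3↔1 J2 <4,2,2>
3×3 − 2×2 − 1×2 = 3

M = 3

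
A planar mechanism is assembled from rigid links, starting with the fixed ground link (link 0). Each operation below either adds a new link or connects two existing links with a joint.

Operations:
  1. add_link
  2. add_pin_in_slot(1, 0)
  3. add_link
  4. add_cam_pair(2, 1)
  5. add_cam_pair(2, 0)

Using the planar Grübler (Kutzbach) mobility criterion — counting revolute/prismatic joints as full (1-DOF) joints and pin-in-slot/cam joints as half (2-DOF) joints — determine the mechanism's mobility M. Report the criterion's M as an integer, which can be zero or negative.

(L,J1,J2)=(1,0,0); link0 fixed
link1: (2,0,0)
PS 1-0 [J2]: (2,0,1)
link2: (3,0,1)
C 2-1 [J2]: (3,0,2)
C 2-0 [J2]: (3,0,3)
Grübler: 3·2 − 2·0 − 3 = 3

M = 3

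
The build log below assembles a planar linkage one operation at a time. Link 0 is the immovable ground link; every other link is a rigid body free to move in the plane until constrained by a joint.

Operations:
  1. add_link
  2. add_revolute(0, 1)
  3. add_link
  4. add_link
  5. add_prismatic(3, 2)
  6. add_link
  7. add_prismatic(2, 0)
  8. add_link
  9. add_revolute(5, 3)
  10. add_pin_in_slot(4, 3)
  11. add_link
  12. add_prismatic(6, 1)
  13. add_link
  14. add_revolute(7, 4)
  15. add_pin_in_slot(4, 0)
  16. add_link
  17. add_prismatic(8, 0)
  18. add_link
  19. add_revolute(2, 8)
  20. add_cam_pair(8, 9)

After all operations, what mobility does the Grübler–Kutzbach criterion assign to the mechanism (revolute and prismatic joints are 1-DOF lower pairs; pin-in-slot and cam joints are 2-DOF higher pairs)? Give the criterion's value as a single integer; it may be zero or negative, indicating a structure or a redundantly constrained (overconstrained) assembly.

ground; <1,0,0>
#1 <2,0,0>
R:0↔1 J1 <2,1,0>
#2 <3,1,0>
#3 <4,1,0>
P:3↔2 J1 <4,2,0>
#4 <5,2,0>
P:2↔0 J1 <5,3,0>
#5 <6,3,0>
R:5↔3 J1 <6,4,0>
PS:4↔3 J2 <6,4,1>
#6 <7,4,1>
P:6↔1 J1 <7,5,1>
#7 <8,5,1>
R:7↔4 J1 <8,6,1>
PS:4↔0 J2 <8,6,2>
#8 <9,6,2>
P:8↔0 J1 <9,7,2>
#9 <10,7,2>
R:2↔8 J1 <10,8,2>
C:8↔9 J2 <10,8,3>
3×9 − 2×8 − 1×3 = 8

M = 8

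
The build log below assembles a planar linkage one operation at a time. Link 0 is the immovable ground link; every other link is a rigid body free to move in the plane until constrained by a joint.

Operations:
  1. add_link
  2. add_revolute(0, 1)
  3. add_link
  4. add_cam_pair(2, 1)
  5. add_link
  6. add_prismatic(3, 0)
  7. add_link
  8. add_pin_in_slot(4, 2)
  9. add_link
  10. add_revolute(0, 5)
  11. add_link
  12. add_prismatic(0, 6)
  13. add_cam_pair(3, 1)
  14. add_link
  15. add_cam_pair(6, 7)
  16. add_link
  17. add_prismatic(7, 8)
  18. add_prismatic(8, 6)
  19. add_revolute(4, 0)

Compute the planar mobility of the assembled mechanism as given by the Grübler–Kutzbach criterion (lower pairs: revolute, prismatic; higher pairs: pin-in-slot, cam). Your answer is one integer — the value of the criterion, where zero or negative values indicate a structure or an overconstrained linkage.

ground; <1,0,0>
#1 <2,0,0>
R:0↔1 J1 <2,1,0>
#2 <3,1,0>
C:2↔1 J2 <3,1,1>
#3 <4,1,1>
P:3↔0 J1 <4,2,1>
#4 <5,2,1>
PS:4↔2 J2 <5,2,2>
#5 <6,2,2>
R:0↔5 J1 <6,3,2>
#6 <7,3,2>
P:0↔6 J1 <7,4,2>
C:3↔1 J2 <7,4,3>
#7 <8,4,3>
C:6↔7 J2 <8,4,4>
#8 <9,4,4>
P:7↔8 J1 <9,5,4>
P:8↔6 J1 <9,6,4>
R:4↔0 J1 <9,7,4>
3×8 − 2×7 − 1×4 = 6

M = 6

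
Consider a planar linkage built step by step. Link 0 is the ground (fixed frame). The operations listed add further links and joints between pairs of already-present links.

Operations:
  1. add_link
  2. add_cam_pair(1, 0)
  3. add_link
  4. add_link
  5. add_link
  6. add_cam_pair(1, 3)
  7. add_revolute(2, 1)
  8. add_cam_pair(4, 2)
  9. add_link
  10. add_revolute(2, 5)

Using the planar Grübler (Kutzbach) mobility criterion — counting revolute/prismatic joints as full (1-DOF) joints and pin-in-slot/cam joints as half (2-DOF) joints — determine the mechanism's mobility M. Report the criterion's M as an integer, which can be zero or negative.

L=1 J1=0 J2=0
add link → L=2 J1=0 J2=0
C@1,0 dof=2 J2 → L=2 J1=0 J2=1
add link → L=3 J1=0 J2=1
add link → L=4 J1=0 J2=1
add link → L=5 J1=0 J2=1
C@1,3 dof=2 J2 → L=5 J1=0 J2=2
R@2,1 dof=1 J1 → L=5 J1=1 J2=2
C@4,2 dof=2 J2 → L=5 J1=1 J2=3
add link → L=6 J1=1 J2=3
R@2,5 dof=1 J1 → L=6 J1=2 J2=3
M=3(L−1)−2J1−J2=3·5−2·2−3=8

M = 8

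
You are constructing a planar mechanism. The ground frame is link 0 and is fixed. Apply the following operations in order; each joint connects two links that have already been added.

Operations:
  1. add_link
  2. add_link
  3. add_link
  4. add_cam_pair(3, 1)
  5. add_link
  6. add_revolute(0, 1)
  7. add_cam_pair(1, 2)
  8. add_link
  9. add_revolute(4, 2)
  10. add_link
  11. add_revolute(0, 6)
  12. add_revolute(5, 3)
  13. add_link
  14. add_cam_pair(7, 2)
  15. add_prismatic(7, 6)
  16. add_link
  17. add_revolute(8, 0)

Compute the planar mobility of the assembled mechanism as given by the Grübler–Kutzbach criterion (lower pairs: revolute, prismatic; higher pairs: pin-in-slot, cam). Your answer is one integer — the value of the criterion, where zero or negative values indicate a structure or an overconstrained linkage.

L=1 J1=0 J2=0
add link → L=2 J1=0 J2=0
add link → L=3 J1=0 J2=0
add link → L=4 J1=0 J2=0
C@3,1 dof=2 J2 → L=4 J1=0 J2=1
add link → L=5 J1=0 J2=1
R@0,1 dof=1 J1 → L=5 J1=1 J2=1
C@1,2 dof=2 J2 → L=5 J1=1 J2=2
add link → L=6 J1=1 J2=2
R@4,2 dof=1 J1 → L=6 J1=2 J2=2
add link → L=7 J1=2 J2=2
R@0,6 dof=1 J1 → L=7 J1=3 J2=2
R@5,3 dof=1 J1 → L=7 J1=4 J2=2
add link → L=8 J1=4 J2=2
C@7,2 dof=2 J2 → L=8 J1=4 J2=3
P@7,6 dof=1 J1 → L=8 J1=5 J2=3
add link → L=9 J1=5 J2=3
R@8,0 dof=1 J1 → L=9 J1=6 J2=3
M=3(L−1)−2J1−J2=3·8−2·6−3=9

M = 9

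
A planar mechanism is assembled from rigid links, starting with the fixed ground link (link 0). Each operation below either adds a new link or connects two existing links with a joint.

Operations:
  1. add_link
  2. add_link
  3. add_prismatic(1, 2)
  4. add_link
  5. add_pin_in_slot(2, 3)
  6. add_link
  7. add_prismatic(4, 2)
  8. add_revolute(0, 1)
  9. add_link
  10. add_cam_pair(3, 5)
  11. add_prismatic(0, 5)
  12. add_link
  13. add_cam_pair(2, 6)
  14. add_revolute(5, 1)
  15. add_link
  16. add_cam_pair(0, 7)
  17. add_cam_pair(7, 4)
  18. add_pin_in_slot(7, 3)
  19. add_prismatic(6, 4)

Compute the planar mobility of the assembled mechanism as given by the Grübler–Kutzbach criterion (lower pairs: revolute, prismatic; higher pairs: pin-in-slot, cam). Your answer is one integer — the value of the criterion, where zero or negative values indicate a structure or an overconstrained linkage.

L=1 J1=0 J2=0
add link → L=2 J1=0 J2=0
add link → L=3 J1=0 J2=0
P@1,2 dof=1 J1 → L=3 J1=1 J2=0
add link → L=4 J1=1 J2=0
PS@2,3 dof=2 J2 → L=4 J1=1 J2=1
add link → L=5 J1=1 J2=1
P@4,2 dof=1 J1 → L=5 J1=2 J2=1
R@0,1 dof=1 J1 → L=5 J1=3 J2=1
add link → L=6 J1=3 J2=1
C@3,5 dof=2 J2 → L=6 J1=3 J2=2
P@0,5 dof=1 J1 → L=6 J1=4 J2=2
add link → L=7 J1=4 J2=2
C@2,6 dof=2 J2 → L=7 J1=4 J2=3
R@5,1 dof=1 J1 → L=7 J1=5 J2=3
add link → L=8 J1=5 J2=3
C@0,7 dof=2 J2 → L=8 J1=5 J2=4
C@7,4 dof=2 J2 → L=8 J1=5 J2=5
PS@7,3 dof=2 J2 → L=8 J1=5 J2=6
P@6,4 dof=1 J1 → L=8 J1=6 J2=6
M=3(L−1)−2J1−J2=3·7−2·6−6=3

M = 3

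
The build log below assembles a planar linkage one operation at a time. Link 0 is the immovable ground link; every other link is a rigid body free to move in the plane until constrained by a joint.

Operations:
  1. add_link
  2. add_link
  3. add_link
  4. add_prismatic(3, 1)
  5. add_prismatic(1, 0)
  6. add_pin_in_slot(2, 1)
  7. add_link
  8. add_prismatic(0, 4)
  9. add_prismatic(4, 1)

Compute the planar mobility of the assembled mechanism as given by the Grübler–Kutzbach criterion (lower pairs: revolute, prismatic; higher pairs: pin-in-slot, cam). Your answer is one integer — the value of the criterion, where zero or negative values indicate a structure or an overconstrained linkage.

M = 3

(L,J1,J2)=(1,0,0); link0 fixed
link1: (2,0,0)
link2: (3,0,0)
link3: (4,0,0)
P 3-1 [J1]: (4,1,0)
P 1-0 [J1]: (4,2,0)
PS 2-1 [J2]: (4,2,1)
link4: (5,2,1)
P 0-4 [J1]: (5,3,1)
P 4-1 [J1]: (5,4,1)
Grübler: 3·4 − 2·4 − 1 = 3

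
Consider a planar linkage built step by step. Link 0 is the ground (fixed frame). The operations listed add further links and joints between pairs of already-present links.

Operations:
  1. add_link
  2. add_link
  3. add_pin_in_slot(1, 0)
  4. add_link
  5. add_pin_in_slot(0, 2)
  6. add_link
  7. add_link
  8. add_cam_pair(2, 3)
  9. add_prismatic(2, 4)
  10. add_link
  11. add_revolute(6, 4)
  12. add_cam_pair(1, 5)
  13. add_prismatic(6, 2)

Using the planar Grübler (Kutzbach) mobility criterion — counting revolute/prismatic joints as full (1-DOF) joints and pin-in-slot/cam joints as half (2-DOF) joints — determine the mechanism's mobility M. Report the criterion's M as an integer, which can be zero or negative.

M = 8

(L,J1,J2)=(1,0,0); link0 fixed
link1: (2,0,0)
link2: (3,0,0)
PS 1-0 [J2]: (3,0,1)
link3: (4,0,1)
PS 0-2 [J2]: (4,0,2)
link4: (5,0,2)
link5: (6,0,2)
C 2-3 [J2]: (6,0,3)
P 2-4 [J1]: (6,1,3)
link6: (7,1,3)
R 6-4 [J1]: (7,2,3)
C 1-5 [J2]: (7,2,4)
P 6-2 [J1]: (7,3,4)
Grübler: 3·6 − 2·3 − 4 = 8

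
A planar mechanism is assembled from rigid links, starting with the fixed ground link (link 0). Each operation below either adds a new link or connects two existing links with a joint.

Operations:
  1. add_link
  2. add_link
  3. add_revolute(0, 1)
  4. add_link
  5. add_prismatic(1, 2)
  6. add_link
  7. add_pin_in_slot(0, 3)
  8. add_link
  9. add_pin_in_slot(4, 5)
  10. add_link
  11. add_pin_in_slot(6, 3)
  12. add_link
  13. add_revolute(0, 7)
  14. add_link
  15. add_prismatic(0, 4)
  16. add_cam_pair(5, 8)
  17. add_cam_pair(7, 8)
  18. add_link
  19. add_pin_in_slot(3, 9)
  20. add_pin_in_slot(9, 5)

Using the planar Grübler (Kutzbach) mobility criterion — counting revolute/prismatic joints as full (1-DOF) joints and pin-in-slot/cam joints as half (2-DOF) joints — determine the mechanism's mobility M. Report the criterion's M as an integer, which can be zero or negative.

M = 12

(L,J1,J2)=(1,0,0); link0 fixed
link1: (2,0,0)
link2: (3,0,0)
R 0-1 [J1]: (3,1,0)
link3: (4,1,0)
P 1-2 [J1]: (4,2,0)
link4: (5,2,0)
PS 0-3 [J2]: (5,2,1)
link5: (6,2,1)
PS 4-5 [J2]: (6,2,2)
link6: (7,2,2)
PS 6-3 [J2]: (7,2,3)
link7: (8,2,3)
R 0-7 [J1]: (8,3,3)
link8: (9,3,3)
P 0-4 [J1]: (9,4,3)
C 5-8 [J2]: (9,4,4)
C 7-8 [J2]: (9,4,5)
link9: (10,4,5)
PS 3-9 [J2]: (10,4,6)
PS 9-5 [J2]: (10,4,7)
Grübler: 3·9 − 2·4 − 7 = 12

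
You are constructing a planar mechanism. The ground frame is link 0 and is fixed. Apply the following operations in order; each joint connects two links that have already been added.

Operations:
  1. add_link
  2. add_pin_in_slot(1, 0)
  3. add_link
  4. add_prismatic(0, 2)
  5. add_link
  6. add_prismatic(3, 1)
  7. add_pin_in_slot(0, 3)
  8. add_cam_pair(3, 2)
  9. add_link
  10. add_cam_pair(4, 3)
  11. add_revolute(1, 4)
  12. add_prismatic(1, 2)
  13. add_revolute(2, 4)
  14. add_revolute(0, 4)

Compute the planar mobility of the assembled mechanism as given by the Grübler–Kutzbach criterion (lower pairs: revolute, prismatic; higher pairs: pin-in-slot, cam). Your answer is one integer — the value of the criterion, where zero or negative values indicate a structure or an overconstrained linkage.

M = -4

link 0 = ground. State L|J1|J2 = 1|0|0
+link1  2|0|0
PS(1,0) f=2→J2  2|0|1
+link2  3|0|1
P(0,2) f=1→J1  3|1|1
+link3  4|1|1
P(3,1) f=1→J1  4|2|1
PS(0,3) f=2→J2  4|2|2
C(3,2) f=2→J2  4|2|3
+link4  5|2|3
C(4,3) f=2→J2  5|2|4
R(1,4) f=1→J1  5|3|4
P(1,2) f=1→J1  5|4|4
R(2,4) f=1→J1  5|5|4
R(0,4) f=1→J1  5|6|4
M = 3(5−1)−2·6−4 = 12−12−4 = -4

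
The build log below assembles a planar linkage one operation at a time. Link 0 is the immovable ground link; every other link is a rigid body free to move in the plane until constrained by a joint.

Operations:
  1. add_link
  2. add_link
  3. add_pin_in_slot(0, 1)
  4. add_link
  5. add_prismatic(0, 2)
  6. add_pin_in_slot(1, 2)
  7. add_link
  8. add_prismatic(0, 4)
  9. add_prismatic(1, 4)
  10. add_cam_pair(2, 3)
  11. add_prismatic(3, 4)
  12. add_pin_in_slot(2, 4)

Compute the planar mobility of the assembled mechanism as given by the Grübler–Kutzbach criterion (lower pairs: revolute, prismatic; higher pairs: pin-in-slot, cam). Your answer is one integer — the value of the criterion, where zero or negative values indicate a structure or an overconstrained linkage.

M = 0

(L,J1,J2)=(1,0,0); link0 fixed
link1: (2,0,0)
link2: (3,0,0)
PS 0-1 [J2]: (3,0,1)
link3: (4,0,1)
P 0-2 [J1]: (4,1,1)
PS 1-2 [J2]: (4,1,2)
link4: (5,1,2)
P 0-4 [J1]: (5,2,2)
P 1-4 [J1]: (5,3,2)
C 2-3 [J2]: (5,3,3)
P 3-4 [J1]: (5,4,3)
PS 2-4 [J2]: (5,4,4)
Grübler: 3·4 − 2·4 − 4 = 0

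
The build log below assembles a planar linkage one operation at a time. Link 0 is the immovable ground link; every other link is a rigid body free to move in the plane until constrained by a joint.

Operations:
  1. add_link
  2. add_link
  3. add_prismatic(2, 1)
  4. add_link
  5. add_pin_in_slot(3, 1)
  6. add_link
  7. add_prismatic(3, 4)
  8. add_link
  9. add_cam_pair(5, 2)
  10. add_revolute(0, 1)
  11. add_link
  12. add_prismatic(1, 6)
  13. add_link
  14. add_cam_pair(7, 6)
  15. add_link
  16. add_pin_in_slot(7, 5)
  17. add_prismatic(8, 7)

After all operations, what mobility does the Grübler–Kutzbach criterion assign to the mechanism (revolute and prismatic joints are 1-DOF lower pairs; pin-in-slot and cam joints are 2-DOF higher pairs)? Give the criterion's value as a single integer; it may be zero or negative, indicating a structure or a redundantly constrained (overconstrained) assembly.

(L,J1,J2)=(1,0,0); link0 fixed
link1: (2,0,0)
link2: (3,0,0)
P 2-1 [J1]: (3,1,0)
link3: (4,1,0)
PS 3-1 [J2]: (4,1,1)
link4: (5,1,1)
P 3-4 [J1]: (5,2,1)
link5: (6,2,1)
C 5-2 [J2]: (6,2,2)
R 0-1 [J1]: (6,3,2)
link6: (7,3,2)
P 1-6 [J1]: (7,4,2)
link7: (8,4,2)
C 7-6 [J2]: (8,4,3)
link8: (9,4,3)
PS 7-5 [J2]: (9,4,4)
P 8-7 [J1]: (9,5,4)
Grübler: 3·8 − 2·5 − 4 = 10

M = 10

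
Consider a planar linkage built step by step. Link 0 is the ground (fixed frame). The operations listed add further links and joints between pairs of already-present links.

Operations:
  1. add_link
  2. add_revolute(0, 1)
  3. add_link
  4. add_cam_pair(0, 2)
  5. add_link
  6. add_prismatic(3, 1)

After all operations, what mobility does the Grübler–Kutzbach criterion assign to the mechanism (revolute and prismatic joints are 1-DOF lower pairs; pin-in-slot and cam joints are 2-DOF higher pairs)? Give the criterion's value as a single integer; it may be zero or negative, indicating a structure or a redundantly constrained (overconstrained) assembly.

M = 4

ground; <1,0,0>
#1 <2,0,0>
R:0↔1 J1 <2,1,0>
#2 <3,1,0>
C:0↔2 J2 <3,1,1>
#3 <4,1,1>
P:3↔1 J1 <4,2,1>
3×3 − 2×2 − 1×1 = 4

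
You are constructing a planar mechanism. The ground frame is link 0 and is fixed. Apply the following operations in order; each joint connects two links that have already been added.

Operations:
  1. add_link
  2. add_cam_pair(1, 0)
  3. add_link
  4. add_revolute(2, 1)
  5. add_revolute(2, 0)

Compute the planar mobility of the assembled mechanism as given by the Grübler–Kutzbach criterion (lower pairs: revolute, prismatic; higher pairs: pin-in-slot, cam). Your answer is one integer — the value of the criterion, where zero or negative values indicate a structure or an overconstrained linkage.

ground; <1,0,0>
#1 <2,0,0>
C:1↔0 J2 <2,0,1>
#2 <3,0,1>
R:2↔1 J1 <3,1,1>
R:2↔0 J1 <3,2,1>
3×2 − 2×2 − 1×1 = 1

M = 1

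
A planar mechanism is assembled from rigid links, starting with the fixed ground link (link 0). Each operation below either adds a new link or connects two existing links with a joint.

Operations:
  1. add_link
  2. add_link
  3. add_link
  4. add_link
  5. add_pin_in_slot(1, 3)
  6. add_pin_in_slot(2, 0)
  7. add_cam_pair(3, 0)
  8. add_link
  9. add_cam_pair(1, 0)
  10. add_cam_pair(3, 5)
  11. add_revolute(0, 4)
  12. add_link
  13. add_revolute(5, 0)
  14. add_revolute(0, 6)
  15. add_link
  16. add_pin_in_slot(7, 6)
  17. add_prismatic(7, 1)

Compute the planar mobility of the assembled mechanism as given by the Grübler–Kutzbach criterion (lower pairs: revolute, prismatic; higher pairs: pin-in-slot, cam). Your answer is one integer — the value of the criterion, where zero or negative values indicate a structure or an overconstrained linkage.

M = 7

L=1 J1=0 J2=0
add link → L=2 J1=0 J2=0
add link → L=3 J1=0 J2=0
add link → L=4 J1=0 J2=0
add link → L=5 J1=0 J2=0
PS@1,3 dof=2 J2 → L=5 J1=0 J2=1
PS@2,0 dof=2 J2 → L=5 J1=0 J2=2
C@3,0 dof=2 J2 → L=5 J1=0 J2=3
add link → L=6 J1=0 J2=3
C@1,0 dof=2 J2 → L=6 J1=0 J2=4
C@3,5 dof=2 J2 → L=6 J1=0 J2=5
R@0,4 dof=1 J1 → L=6 J1=1 J2=5
add link → L=7 J1=1 J2=5
R@5,0 dof=1 J1 → L=7 J1=2 J2=5
R@0,6 dof=1 J1 → L=7 J1=3 J2=5
add link → L=8 J1=3 J2=5
PS@7,6 dof=2 J2 → L=8 J1=3 J2=6
P@7,1 dof=1 J1 → L=8 J1=4 J2=6
M=3(L−1)−2J1−J2=3·7−2·4−6=7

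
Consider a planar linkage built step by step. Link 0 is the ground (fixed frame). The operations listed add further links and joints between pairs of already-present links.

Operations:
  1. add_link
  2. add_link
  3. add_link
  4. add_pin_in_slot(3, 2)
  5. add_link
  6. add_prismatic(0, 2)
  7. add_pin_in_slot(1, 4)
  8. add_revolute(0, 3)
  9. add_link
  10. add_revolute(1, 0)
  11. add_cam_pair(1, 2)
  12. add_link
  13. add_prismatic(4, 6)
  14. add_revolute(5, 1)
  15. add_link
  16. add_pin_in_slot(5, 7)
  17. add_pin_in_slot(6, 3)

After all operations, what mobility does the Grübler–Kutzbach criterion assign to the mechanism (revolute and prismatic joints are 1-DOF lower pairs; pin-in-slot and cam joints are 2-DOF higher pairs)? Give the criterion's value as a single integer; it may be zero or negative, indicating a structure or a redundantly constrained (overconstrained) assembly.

M = 6

ground; <1,0,0>
#1 <2,0,0>
#2 <3,0,0>
#3 <4,0,0>
PS:3↔2 J2 <4,0,1>
#4 <5,0,1>
P:0↔2 J1 <5,1,1>
PS:1↔4 J2 <5,1,2>
R:0↔3 J1 <5,2,2>
#5 <6,2,2>
R:1↔0 J1 <6,3,2>
C:1↔2 J2 <6,3,3>
#6 <7,3,3>
P:4↔6 J1 <7,4,3>
R:5↔1 J1 <7,5,3>
#7 <8,5,3>
PS:5↔7 J2 <8,5,4>
PS:6↔3 J2 <8,5,5>
3×7 − 2×5 − 1×5 = 6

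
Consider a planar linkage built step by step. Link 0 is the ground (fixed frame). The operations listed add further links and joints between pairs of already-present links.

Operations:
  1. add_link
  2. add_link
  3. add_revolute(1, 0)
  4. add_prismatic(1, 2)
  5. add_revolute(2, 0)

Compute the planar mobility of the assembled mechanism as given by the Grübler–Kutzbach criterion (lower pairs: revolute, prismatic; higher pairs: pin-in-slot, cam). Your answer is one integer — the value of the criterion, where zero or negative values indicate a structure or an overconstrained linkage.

link 0 = ground. State L|J1|J2 = 1|0|0
+link1  2|0|0
+link2  3|0|0
R(1,0) f=1→J1  3|1|0
P(1,2) f=1→J1  3|2|0
R(2,0) f=1→J1  3|3|0
M = 3(3−1)−2·3−0 = 6−6−0 = 0

M = 0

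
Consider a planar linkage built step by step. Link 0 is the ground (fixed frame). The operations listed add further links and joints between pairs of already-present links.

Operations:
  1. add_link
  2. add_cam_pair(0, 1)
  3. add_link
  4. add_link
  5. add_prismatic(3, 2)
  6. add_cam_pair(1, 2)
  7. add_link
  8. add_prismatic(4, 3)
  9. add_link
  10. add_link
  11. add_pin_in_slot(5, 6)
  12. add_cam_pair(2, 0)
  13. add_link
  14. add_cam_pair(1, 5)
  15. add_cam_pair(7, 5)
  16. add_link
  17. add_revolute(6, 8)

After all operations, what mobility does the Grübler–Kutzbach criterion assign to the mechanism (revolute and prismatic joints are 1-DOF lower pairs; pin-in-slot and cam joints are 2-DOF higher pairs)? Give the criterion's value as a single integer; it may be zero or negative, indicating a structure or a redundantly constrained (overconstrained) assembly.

link 0 = ground. State L|J1|J2 = 1|0|0
+link1  2|0|0
C(0,1) f=2→J2  2|0|1
+link2  3|0|1
+link3  4|0|1
P(3,2) f=1→J1  4|1|1
C(1,2) f=2→J2  4|1|2
+link4  5|1|2
P(4,3) f=1→J1  5|2|2
+link5  6|2|2
+link6  7|2|2
PS(5,6) f=2→J2  7|2|3
C(2,0) f=2→J2  7|2|4
+link7  8|2|4
C(1,5) f=2→J2  8|2|5
C(7,5) f=2→J2  8|2|6
+link8  9|2|6
R(6,8) f=1→J1  9|3|6
M = 3(9−1)−2·3−6 = 24−6−6 = 12

M = 12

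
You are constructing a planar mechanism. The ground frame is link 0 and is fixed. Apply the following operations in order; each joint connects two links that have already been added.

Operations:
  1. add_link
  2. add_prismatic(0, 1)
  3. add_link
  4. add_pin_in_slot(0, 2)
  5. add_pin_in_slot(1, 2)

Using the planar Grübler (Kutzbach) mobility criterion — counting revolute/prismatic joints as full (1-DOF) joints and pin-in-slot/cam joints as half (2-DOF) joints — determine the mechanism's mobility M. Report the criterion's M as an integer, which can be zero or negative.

(L,J1,J2)=(1,0,0); link0 fixed
link1: (2,0,0)
P 0-1 [J1]: (2,1,0)
link2: (3,1,0)
PS 0-2 [J2]: (3,1,1)
PS 1-2 [J2]: (3,1,2)
Grübler: 3·2 − 2·1 − 2 = 2

M = 2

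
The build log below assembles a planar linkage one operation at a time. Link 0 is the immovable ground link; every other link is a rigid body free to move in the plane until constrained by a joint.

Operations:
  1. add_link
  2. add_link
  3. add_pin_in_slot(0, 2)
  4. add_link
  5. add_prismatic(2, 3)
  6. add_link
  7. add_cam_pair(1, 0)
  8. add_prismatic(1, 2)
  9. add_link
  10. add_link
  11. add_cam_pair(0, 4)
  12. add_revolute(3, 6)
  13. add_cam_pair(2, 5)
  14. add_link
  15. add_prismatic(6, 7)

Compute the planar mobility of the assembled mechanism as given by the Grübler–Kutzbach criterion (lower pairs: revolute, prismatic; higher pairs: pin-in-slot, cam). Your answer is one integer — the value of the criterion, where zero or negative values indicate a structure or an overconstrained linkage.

L=1 J1=0 J2=0
add link → L=2 J1=0 J2=0
add link → L=3 J1=0 J2=0
PS@0,2 dof=2 J2 → L=3 J1=0 J2=1
add link → L=4 J1=0 J2=1
P@2,3 dof=1 J1 → L=4 J1=1 J2=1
add link → L=5 J1=1 J2=1
C@1,0 dof=2 J2 → L=5 J1=1 J2=2
P@1,2 dof=1 J1 → L=5 J1=2 J2=2
add link → L=6 J1=2 J2=2
add link → L=7 J1=2 J2=2
C@0,4 dof=2 J2 → L=7 J1=2 J2=3
R@3,6 dof=1 J1 → L=7 J1=3 J2=3
C@2,5 dof=2 J2 → L=7 J1=3 J2=4
add link → L=8 J1=3 J2=4
P@6,7 dof=1 J1 → L=8 J1=4 J2=4
M=3(L−1)−2J1−J2=3·7−2·4−4=9

M = 9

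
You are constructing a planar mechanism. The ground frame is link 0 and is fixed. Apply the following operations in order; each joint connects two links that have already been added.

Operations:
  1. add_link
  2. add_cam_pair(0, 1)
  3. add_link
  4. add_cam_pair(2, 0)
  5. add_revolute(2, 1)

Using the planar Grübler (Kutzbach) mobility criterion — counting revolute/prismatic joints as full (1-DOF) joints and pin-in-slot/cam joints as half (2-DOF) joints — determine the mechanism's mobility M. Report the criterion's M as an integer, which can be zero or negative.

M = 2

L=1 J1=0 J2=0
add link → L=2 J1=0 J2=0
C@0,1 dof=2 J2 → L=2 J1=0 J2=1
add link → L=3 J1=0 J2=1
C@2,0 dof=2 J2 → L=3 J1=0 J2=2
R@2,1 dof=1 J1 → L=3 J1=1 J2=2
M=3(L−1)−2J1−J2=3·2−2·1−2=2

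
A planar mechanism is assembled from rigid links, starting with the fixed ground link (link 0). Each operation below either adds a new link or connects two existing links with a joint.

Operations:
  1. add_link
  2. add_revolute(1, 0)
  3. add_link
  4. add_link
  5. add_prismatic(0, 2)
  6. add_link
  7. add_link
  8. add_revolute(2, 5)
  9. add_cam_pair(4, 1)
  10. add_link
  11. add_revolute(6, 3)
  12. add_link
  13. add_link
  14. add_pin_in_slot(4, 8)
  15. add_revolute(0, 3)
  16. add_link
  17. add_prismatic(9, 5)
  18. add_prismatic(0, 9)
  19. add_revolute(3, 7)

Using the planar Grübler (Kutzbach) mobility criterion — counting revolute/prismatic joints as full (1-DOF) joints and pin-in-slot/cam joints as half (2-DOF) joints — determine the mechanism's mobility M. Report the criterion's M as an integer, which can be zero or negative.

[1;0;0] (link 0 is ground)
L+ [2;0;0]
R(1,0)∈J1 [2;1;0]
L+ [3;1;0]
L+ [4;1;0]
P(0,2)∈J1 [4;2;0]
L+ [5;2;0]
L+ [6;2;0]
R(2,5)∈J1 [6;3;0]
C(4,1)∈J2 [6;3;1]
L+ [7;3;1]
R(6,3)∈J1 [7;4;1]
L+ [8;4;1]
L+ [9;4;1]
PS(4,8)∈J2 [9;4;2]
R(0,3)∈J1 [9;5;2]
L+ [10;5;2]
P(9,5)∈J1 [10;6;2]
P(0,9)∈J1 [10;7;2]
R(3,7)∈J1 [10;8;2]
mobility = 27 − 16 − 2 = 9

M = 9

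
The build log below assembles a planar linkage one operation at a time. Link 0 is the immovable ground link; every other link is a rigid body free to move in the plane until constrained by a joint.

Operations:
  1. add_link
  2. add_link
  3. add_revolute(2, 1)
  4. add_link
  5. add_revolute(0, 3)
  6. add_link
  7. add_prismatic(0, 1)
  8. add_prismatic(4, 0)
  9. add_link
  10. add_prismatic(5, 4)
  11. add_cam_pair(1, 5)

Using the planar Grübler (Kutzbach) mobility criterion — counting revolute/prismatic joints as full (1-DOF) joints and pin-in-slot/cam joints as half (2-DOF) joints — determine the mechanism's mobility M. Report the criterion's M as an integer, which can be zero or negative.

M = 4

link 0 = ground. State L|J1|J2 = 1|0|0
+link1  2|0|0
+link2  3|0|0
R(2,1) f=1→J1  3|1|0
+link3  4|1|0
R(0,3) f=1→J1  4|2|0
+link4  5|2|0
P(0,1) f=1→J1  5|3|0
P(4,0) f=1→J1  5|4|0
+link5  6|4|0
P(5,4) f=1→J1  6|5|0
C(1,5) f=2→J2  6|5|1
M = 3(6−1)−2·5−1 = 15−10−1 = 4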